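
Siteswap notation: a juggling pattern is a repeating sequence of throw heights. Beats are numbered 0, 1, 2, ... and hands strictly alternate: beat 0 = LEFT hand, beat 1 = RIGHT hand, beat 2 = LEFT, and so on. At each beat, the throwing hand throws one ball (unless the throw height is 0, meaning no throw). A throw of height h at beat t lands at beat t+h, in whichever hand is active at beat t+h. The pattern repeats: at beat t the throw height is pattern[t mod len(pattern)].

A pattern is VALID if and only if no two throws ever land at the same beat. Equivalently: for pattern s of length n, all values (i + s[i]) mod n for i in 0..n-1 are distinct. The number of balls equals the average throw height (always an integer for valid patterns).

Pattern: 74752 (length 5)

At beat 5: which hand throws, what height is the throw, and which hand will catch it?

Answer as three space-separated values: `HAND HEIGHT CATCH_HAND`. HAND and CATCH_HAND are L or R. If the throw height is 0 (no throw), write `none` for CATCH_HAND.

Answer: R 7 L

Derivation:
Beat 5: 5 mod 2 = 1, so hand = R
Throw height = pattern[5 mod 5] = pattern[0] = 7
Lands at beat 5+7=12, 12 mod 2 = 0, so catch hand = L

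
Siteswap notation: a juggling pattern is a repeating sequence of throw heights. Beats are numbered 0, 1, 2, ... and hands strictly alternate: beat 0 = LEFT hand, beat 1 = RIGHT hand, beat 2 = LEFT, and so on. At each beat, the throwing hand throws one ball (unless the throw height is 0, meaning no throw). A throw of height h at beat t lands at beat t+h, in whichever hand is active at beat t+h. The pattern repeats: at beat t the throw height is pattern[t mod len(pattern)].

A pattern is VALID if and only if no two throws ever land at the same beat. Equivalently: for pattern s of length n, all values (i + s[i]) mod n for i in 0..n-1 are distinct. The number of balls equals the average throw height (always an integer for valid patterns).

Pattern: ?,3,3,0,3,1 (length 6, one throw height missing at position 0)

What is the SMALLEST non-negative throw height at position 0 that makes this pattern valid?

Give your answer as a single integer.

i=0: s[i]=? (unknown)
i=1: (1 + 3) mod 6 = 4
i=2: (2 + 3) mod 6 = 5
i=3: (3 + 0) mod 6 = 3
i=4: (4 + 3) mod 6 = 1
i=5: (5 + 1) mod 6 = 0
Known residues: [0, 1, 3, 4, 5]; need a permutation of 0..5, so missing residue r = 2
Need (0 + s) mod 6 = 2; smallest s = (2 - 0) mod 6 = 2

Answer: 2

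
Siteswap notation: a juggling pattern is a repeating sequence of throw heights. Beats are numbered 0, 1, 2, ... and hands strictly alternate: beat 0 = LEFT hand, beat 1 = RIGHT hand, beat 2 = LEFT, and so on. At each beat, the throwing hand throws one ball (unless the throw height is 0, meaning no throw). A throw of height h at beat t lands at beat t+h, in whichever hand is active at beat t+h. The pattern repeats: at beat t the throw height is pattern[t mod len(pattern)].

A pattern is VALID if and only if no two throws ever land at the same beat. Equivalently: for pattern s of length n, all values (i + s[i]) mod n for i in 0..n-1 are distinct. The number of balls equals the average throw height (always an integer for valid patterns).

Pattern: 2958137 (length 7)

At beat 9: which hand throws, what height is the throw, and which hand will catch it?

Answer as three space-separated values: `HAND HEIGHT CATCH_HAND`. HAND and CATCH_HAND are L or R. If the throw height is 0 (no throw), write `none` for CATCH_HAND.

Answer: R 5 L

Derivation:
Beat 9: 9 mod 2 = 1, so hand = R
Throw height = pattern[9 mod 7] = pattern[2] = 5
Lands at beat 9+5=14, 14 mod 2 = 0, so catch hand = L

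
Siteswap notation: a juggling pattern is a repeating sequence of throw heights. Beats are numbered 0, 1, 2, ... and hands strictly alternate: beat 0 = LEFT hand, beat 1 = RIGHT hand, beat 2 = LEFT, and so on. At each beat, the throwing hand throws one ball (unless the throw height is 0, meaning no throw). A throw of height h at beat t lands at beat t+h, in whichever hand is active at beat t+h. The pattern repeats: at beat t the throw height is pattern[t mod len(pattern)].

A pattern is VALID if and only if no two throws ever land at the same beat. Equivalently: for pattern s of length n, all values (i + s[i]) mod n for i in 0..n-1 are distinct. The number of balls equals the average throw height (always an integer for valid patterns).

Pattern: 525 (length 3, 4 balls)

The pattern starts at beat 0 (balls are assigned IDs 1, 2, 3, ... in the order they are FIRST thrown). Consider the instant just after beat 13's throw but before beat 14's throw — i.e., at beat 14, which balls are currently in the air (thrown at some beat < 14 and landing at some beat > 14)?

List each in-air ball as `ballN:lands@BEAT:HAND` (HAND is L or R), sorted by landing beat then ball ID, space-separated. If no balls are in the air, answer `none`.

Beat 0 (L): throw ball1 h=5 -> lands@5:R; in-air after throw: [b1@5:R]
Beat 1 (R): throw ball2 h=2 -> lands@3:R; in-air after throw: [b2@3:R b1@5:R]
Beat 2 (L): throw ball3 h=5 -> lands@7:R; in-air after throw: [b2@3:R b1@5:R b3@7:R]
Beat 3 (R): throw ball2 h=5 -> lands@8:L; in-air after throw: [b1@5:R b3@7:R b2@8:L]
Beat 4 (L): throw ball4 h=2 -> lands@6:L; in-air after throw: [b1@5:R b4@6:L b3@7:R b2@8:L]
Beat 5 (R): throw ball1 h=5 -> lands@10:L; in-air after throw: [b4@6:L b3@7:R b2@8:L b1@10:L]
Beat 6 (L): throw ball4 h=5 -> lands@11:R; in-air after throw: [b3@7:R b2@8:L b1@10:L b4@11:R]
Beat 7 (R): throw ball3 h=2 -> lands@9:R; in-air after throw: [b2@8:L b3@9:R b1@10:L b4@11:R]
Beat 8 (L): throw ball2 h=5 -> lands@13:R; in-air after throw: [b3@9:R b1@10:L b4@11:R b2@13:R]
Beat 9 (R): throw ball3 h=5 -> lands@14:L; in-air after throw: [b1@10:L b4@11:R b2@13:R b3@14:L]
Beat 10 (L): throw ball1 h=2 -> lands@12:L; in-air after throw: [b4@11:R b1@12:L b2@13:R b3@14:L]
Beat 11 (R): throw ball4 h=5 -> lands@16:L; in-air after throw: [b1@12:L b2@13:R b3@14:L b4@16:L]
Beat 12 (L): throw ball1 h=5 -> lands@17:R; in-air after throw: [b2@13:R b3@14:L b4@16:L b1@17:R]
Beat 13 (R): throw ball2 h=2 -> lands@15:R; in-air after throw: [b3@14:L b2@15:R b4@16:L b1@17:R]
Beat 14 (L): throw ball3 h=5 -> lands@19:R; in-air after throw: [b2@15:R b4@16:L b1@17:R b3@19:R]

Answer: ball2:lands@15:R ball4:lands@16:L ball1:lands@17:R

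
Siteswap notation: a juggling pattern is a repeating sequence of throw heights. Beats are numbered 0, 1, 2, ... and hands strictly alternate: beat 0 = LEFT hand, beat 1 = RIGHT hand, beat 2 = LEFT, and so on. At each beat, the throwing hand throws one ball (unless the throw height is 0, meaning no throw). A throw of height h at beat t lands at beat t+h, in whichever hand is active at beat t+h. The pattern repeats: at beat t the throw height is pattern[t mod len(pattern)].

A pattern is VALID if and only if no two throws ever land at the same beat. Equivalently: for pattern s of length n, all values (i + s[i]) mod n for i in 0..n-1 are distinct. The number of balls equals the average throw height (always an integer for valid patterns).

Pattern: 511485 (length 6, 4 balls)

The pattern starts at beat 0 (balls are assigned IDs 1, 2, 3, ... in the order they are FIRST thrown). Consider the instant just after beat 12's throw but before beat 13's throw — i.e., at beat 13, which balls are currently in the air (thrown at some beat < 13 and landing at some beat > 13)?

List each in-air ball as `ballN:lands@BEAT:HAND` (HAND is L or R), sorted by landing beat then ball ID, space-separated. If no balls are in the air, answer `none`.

Answer: ball4:lands@16:L ball3:lands@17:R ball1:lands@18:L

Derivation:
Beat 0 (L): throw ball1 h=5 -> lands@5:R; in-air after throw: [b1@5:R]
Beat 1 (R): throw ball2 h=1 -> lands@2:L; in-air after throw: [b2@2:L b1@5:R]
Beat 2 (L): throw ball2 h=1 -> lands@3:R; in-air after throw: [b2@3:R b1@5:R]
Beat 3 (R): throw ball2 h=4 -> lands@7:R; in-air after throw: [b1@5:R b2@7:R]
Beat 4 (L): throw ball3 h=8 -> lands@12:L; in-air after throw: [b1@5:R b2@7:R b3@12:L]
Beat 5 (R): throw ball1 h=5 -> lands@10:L; in-air after throw: [b2@7:R b1@10:L b3@12:L]
Beat 6 (L): throw ball4 h=5 -> lands@11:R; in-air after throw: [b2@7:R b1@10:L b4@11:R b3@12:L]
Beat 7 (R): throw ball2 h=1 -> lands@8:L; in-air after throw: [b2@8:L b1@10:L b4@11:R b3@12:L]
Beat 8 (L): throw ball2 h=1 -> lands@9:R; in-air after throw: [b2@9:R b1@10:L b4@11:R b3@12:L]
Beat 9 (R): throw ball2 h=4 -> lands@13:R; in-air after throw: [b1@10:L b4@11:R b3@12:L b2@13:R]
Beat 10 (L): throw ball1 h=8 -> lands@18:L; in-air after throw: [b4@11:R b3@12:L b2@13:R b1@18:L]
Beat 11 (R): throw ball4 h=5 -> lands@16:L; in-air after throw: [b3@12:L b2@13:R b4@16:L b1@18:L]
Beat 12 (L): throw ball3 h=5 -> lands@17:R; in-air after throw: [b2@13:R b4@16:L b3@17:R b1@18:L]
Beat 13 (R): throw ball2 h=1 -> lands@14:L; in-air after throw: [b2@14:L b4@16:L b3@17:R b1@18:L]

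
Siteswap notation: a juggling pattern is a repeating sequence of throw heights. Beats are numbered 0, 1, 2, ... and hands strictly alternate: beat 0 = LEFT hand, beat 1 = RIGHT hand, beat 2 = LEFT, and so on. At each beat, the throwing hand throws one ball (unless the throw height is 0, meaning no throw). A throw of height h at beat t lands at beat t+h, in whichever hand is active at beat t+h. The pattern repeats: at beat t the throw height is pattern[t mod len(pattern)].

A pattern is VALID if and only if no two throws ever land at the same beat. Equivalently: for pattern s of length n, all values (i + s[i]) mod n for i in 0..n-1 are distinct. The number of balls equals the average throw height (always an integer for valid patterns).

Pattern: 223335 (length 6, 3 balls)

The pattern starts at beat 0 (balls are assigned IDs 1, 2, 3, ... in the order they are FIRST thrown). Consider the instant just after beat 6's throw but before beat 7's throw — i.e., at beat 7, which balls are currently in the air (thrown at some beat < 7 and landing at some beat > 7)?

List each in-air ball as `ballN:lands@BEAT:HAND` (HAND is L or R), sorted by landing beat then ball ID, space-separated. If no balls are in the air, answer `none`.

Answer: ball2:lands@8:L ball1:lands@10:L

Derivation:
Beat 0 (L): throw ball1 h=2 -> lands@2:L; in-air after throw: [b1@2:L]
Beat 1 (R): throw ball2 h=2 -> lands@3:R; in-air after throw: [b1@2:L b2@3:R]
Beat 2 (L): throw ball1 h=3 -> lands@5:R; in-air after throw: [b2@3:R b1@5:R]
Beat 3 (R): throw ball2 h=3 -> lands@6:L; in-air after throw: [b1@5:R b2@6:L]
Beat 4 (L): throw ball3 h=3 -> lands@7:R; in-air after throw: [b1@5:R b2@6:L b3@7:R]
Beat 5 (R): throw ball1 h=5 -> lands@10:L; in-air after throw: [b2@6:L b3@7:R b1@10:L]
Beat 6 (L): throw ball2 h=2 -> lands@8:L; in-air after throw: [b3@7:R b2@8:L b1@10:L]
Beat 7 (R): throw ball3 h=2 -> lands@9:R; in-air after throw: [b2@8:L b3@9:R b1@10:L]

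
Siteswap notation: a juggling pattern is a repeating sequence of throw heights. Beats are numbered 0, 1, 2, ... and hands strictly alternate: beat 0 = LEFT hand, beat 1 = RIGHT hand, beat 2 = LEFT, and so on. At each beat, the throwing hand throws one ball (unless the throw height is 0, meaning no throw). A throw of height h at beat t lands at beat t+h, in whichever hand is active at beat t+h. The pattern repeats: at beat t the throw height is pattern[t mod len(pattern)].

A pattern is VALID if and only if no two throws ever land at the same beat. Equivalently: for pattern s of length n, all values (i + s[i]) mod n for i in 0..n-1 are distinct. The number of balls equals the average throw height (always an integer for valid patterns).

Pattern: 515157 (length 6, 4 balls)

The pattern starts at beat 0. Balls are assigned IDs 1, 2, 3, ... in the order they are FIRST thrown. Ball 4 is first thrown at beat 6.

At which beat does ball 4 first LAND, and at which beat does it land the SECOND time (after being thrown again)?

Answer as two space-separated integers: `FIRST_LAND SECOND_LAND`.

Answer: 11 18

Derivation:
Beat 0 (L): throw ball1 h=5 -> lands@5:R; in-air after throw: [b1@5:R]
Beat 1 (R): throw ball2 h=1 -> lands@2:L; in-air after throw: [b2@2:L b1@5:R]
Beat 2 (L): throw ball2 h=5 -> lands@7:R; in-air after throw: [b1@5:R b2@7:R]
Beat 3 (R): throw ball3 h=1 -> lands@4:L; in-air after throw: [b3@4:L b1@5:R b2@7:R]
Beat 4 (L): throw ball3 h=5 -> lands@9:R; in-air after throw: [b1@5:R b2@7:R b3@9:R]
Beat 5 (R): throw ball1 h=7 -> lands@12:L; in-air after throw: [b2@7:R b3@9:R b1@12:L]
Beat 6 (L): throw ball4 h=5 -> lands@11:R; in-air after throw: [b2@7:R b3@9:R b4@11:R b1@12:L]
Beat 7 (R): throw ball2 h=1 -> lands@8:L; in-air after throw: [b2@8:L b3@9:R b4@11:R b1@12:L]
Beat 8 (L): throw ball2 h=5 -> lands@13:R; in-air after throw: [b3@9:R b4@11:R b1@12:L b2@13:R]
Beat 9 (R): throw ball3 h=1 -> lands@10:L; in-air after throw: [b3@10:L b4@11:R b1@12:L b2@13:R]
Beat 10 (L): throw ball3 h=5 -> lands@15:R; in-air after throw: [b4@11:R b1@12:L b2@13:R b3@15:R]
Beat 11 (R): throw ball4 h=7 -> lands@18:L; in-air after throw: [b1@12:L b2@13:R b3@15:R b4@18:L]
Beat 12 (L): throw ball1 h=5 -> lands@17:R; in-air after throw: [b2@13:R b3@15:R b1@17:R b4@18:L]
Beat 13 (R): throw ball2 h=1 -> lands@14:L; in-air after throw: [b2@14:L b3@15:R b1@17:R b4@18:L]
Beat 14 (L): throw ball2 h=5 -> lands@19:R; in-air after throw: [b3@15:R b1@17:R b4@18:L b2@19:R]
Beat 15 (R): throw ball3 h=1 -> lands@16:L; in-air after throw: [b3@16:L b1@17:R b4@18:L b2@19:R]
Ball 4: thrown@6 h=5 -> first land @11; rethrown@11 h=7 -> second land @18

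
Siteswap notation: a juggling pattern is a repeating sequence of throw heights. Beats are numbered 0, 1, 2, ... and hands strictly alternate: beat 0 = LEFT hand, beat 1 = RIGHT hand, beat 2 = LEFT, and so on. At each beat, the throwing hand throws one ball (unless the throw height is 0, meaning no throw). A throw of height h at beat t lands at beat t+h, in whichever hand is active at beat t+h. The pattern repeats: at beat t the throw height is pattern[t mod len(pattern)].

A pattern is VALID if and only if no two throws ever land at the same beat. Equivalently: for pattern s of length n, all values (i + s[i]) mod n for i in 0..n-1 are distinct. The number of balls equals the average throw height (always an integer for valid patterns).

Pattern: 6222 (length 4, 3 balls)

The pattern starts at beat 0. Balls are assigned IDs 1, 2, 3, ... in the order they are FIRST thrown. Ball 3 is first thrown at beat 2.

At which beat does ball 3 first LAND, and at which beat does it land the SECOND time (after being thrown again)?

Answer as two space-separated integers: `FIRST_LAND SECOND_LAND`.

Beat 0 (L): throw ball1 h=6 -> lands@6:L; in-air after throw: [b1@6:L]
Beat 1 (R): throw ball2 h=2 -> lands@3:R; in-air after throw: [b2@3:R b1@6:L]
Beat 2 (L): throw ball3 h=2 -> lands@4:L; in-air after throw: [b2@3:R b3@4:L b1@6:L]
Beat 3 (R): throw ball2 h=2 -> lands@5:R; in-air after throw: [b3@4:L b2@5:R b1@6:L]
Beat 4 (L): throw ball3 h=6 -> lands@10:L; in-air after throw: [b2@5:R b1@6:L b3@10:L]
Beat 5 (R): throw ball2 h=2 -> lands@7:R; in-air after throw: [b1@6:L b2@7:R b3@10:L]
Beat 6 (L): throw ball1 h=2 -> lands@8:L; in-air after throw: [b2@7:R b1@8:L b3@10:L]
Beat 7 (R): throw ball2 h=2 -> lands@9:R; in-air after throw: [b1@8:L b2@9:R b3@10:L]
Beat 8 (L): throw ball1 h=6 -> lands@14:L; in-air after throw: [b2@9:R b3@10:L b1@14:L]
Beat 9 (R): throw ball2 h=2 -> lands@11:R; in-air after throw: [b3@10:L b2@11:R b1@14:L]
Beat 10 (L): throw ball3 h=2 -> lands@12:L; in-air after throw: [b2@11:R b3@12:L b1@14:L]
Ball 3: thrown@2 h=2 -> first land @4; rethrown@4 h=6 -> second land @10

Answer: 4 10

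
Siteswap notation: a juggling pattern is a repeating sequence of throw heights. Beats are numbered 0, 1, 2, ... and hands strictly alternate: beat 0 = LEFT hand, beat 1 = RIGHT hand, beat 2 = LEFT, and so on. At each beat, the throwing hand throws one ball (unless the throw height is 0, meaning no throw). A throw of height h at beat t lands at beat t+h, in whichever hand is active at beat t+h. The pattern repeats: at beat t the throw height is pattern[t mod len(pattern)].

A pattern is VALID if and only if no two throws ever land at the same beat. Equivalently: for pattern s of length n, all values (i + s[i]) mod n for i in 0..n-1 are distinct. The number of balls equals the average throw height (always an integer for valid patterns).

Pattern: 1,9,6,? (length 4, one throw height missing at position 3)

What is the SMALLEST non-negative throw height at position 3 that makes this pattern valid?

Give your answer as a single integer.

Answer: 0

Derivation:
i=0: (0 + 1) mod 4 = 1
i=1: (1 + 9) mod 4 = 2
i=2: (2 + 6) mod 4 = 0
i=3: s[i]=? (unknown)
Known residues: [0, 1, 2]; need a permutation of 0..3, so missing residue r = 3
Need (3 + s) mod 4 = 3; smallest s = (3 - 3) mod 4 = 0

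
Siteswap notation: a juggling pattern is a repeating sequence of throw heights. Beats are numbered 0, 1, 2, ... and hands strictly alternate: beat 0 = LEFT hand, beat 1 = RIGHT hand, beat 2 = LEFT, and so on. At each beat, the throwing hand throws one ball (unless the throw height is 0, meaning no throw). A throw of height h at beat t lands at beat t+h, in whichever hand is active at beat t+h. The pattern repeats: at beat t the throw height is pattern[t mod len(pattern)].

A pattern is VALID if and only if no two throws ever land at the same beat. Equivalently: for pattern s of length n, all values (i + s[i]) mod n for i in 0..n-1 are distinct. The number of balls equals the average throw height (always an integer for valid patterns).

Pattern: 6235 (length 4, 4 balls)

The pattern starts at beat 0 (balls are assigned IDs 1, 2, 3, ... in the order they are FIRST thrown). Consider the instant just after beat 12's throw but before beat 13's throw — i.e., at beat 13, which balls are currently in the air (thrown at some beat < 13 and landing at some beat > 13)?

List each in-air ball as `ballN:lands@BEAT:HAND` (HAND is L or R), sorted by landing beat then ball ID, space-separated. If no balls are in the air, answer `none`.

Beat 0 (L): throw ball1 h=6 -> lands@6:L; in-air after throw: [b1@6:L]
Beat 1 (R): throw ball2 h=2 -> lands@3:R; in-air after throw: [b2@3:R b1@6:L]
Beat 2 (L): throw ball3 h=3 -> lands@5:R; in-air after throw: [b2@3:R b3@5:R b1@6:L]
Beat 3 (R): throw ball2 h=5 -> lands@8:L; in-air after throw: [b3@5:R b1@6:L b2@8:L]
Beat 4 (L): throw ball4 h=6 -> lands@10:L; in-air after throw: [b3@5:R b1@6:L b2@8:L b4@10:L]
Beat 5 (R): throw ball3 h=2 -> lands@7:R; in-air after throw: [b1@6:L b3@7:R b2@8:L b4@10:L]
Beat 6 (L): throw ball1 h=3 -> lands@9:R; in-air after throw: [b3@7:R b2@8:L b1@9:R b4@10:L]
Beat 7 (R): throw ball3 h=5 -> lands@12:L; in-air after throw: [b2@8:L b1@9:R b4@10:L b3@12:L]
Beat 8 (L): throw ball2 h=6 -> lands@14:L; in-air after throw: [b1@9:R b4@10:L b3@12:L b2@14:L]
Beat 9 (R): throw ball1 h=2 -> lands@11:R; in-air after throw: [b4@10:L b1@11:R b3@12:L b2@14:L]
Beat 10 (L): throw ball4 h=3 -> lands@13:R; in-air after throw: [b1@11:R b3@12:L b4@13:R b2@14:L]
Beat 11 (R): throw ball1 h=5 -> lands@16:L; in-air after throw: [b3@12:L b4@13:R b2@14:L b1@16:L]
Beat 12 (L): throw ball3 h=6 -> lands@18:L; in-air after throw: [b4@13:R b2@14:L b1@16:L b3@18:L]
Beat 13 (R): throw ball4 h=2 -> lands@15:R; in-air after throw: [b2@14:L b4@15:R b1@16:L b3@18:L]

Answer: ball2:lands@14:L ball1:lands@16:L ball3:lands@18:L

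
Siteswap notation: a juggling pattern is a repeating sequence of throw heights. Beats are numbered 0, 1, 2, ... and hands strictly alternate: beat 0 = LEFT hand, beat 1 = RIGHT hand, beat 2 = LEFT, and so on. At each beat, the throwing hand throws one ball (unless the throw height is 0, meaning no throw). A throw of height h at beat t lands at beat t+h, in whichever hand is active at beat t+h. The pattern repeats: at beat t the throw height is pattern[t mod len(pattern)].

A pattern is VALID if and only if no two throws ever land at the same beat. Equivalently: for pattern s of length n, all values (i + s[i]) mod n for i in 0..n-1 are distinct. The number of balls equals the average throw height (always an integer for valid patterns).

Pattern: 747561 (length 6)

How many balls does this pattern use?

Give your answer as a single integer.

Answer: 5

Derivation:
Pattern = [7, 4, 7, 5, 6, 1], length n = 6
  position 0: throw height = 7, running sum = 7
  position 1: throw height = 4, running sum = 11
  position 2: throw height = 7, running sum = 18
  position 3: throw height = 5, running sum = 23
  position 4: throw height = 6, running sum = 29
  position 5: throw height = 1, running sum = 30
Total sum = 30; balls = sum / n = 30 / 6 = 5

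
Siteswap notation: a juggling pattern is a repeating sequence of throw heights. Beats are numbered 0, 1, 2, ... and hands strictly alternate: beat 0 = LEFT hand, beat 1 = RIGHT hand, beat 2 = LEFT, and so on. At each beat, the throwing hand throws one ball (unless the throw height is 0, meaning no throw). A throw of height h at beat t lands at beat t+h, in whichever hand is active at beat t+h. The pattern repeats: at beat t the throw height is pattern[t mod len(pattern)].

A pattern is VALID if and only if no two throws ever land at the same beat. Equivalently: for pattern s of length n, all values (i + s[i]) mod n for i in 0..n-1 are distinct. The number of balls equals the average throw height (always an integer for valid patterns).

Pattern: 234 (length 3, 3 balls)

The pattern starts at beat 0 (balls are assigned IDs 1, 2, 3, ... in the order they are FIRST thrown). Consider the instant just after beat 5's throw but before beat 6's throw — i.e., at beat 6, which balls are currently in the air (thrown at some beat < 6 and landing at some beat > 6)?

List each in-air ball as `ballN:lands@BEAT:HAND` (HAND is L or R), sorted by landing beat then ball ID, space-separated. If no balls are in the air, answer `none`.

Beat 0 (L): throw ball1 h=2 -> lands@2:L; in-air after throw: [b1@2:L]
Beat 1 (R): throw ball2 h=3 -> lands@4:L; in-air after throw: [b1@2:L b2@4:L]
Beat 2 (L): throw ball1 h=4 -> lands@6:L; in-air after throw: [b2@4:L b1@6:L]
Beat 3 (R): throw ball3 h=2 -> lands@5:R; in-air after throw: [b2@4:L b3@5:R b1@6:L]
Beat 4 (L): throw ball2 h=3 -> lands@7:R; in-air after throw: [b3@5:R b1@6:L b2@7:R]
Beat 5 (R): throw ball3 h=4 -> lands@9:R; in-air after throw: [b1@6:L b2@7:R b3@9:R]
Beat 6 (L): throw ball1 h=2 -> lands@8:L; in-air after throw: [b2@7:R b1@8:L b3@9:R]

Answer: ball2:lands@7:R ball3:lands@9:R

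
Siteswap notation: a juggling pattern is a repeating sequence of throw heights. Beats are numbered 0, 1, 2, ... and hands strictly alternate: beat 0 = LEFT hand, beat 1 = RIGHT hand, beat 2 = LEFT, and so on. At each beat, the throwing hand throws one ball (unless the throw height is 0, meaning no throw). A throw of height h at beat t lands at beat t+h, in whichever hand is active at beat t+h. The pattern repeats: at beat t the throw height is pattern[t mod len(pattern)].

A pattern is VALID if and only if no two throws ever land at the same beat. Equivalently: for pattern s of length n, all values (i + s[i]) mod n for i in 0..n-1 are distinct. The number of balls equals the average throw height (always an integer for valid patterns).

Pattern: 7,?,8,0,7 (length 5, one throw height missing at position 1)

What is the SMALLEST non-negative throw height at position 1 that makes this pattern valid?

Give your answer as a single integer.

i=0: (0 + 7) mod 5 = 2
i=1: s[i]=? (unknown)
i=2: (2 + 8) mod 5 = 0
i=3: (3 + 0) mod 5 = 3
i=4: (4 + 7) mod 5 = 1
Known residues: [0, 1, 2, 3]; need a permutation of 0..4, so missing residue r = 4
Need (1 + s) mod 5 = 4; smallest s = (4 - 1) mod 5 = 3

Answer: 3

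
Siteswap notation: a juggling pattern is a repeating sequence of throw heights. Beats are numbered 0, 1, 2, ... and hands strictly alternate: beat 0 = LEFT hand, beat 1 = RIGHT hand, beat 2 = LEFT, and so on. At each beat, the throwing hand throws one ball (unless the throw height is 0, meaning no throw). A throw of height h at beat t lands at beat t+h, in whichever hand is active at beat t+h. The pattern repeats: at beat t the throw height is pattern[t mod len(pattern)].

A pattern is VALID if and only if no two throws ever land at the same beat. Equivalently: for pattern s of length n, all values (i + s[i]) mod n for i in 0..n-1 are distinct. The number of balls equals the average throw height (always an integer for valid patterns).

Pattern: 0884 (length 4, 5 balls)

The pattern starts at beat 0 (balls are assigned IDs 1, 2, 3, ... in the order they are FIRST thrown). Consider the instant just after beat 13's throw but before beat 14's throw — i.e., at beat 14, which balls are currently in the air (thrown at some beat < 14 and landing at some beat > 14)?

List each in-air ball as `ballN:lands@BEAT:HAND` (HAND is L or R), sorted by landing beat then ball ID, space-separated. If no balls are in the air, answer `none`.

Answer: ball3:lands@15:R ball1:lands@17:R ball2:lands@18:L ball4:lands@21:R

Derivation:
Beat 1 (R): throw ball1 h=8 -> lands@9:R; in-air after throw: [b1@9:R]
Beat 2 (L): throw ball2 h=8 -> lands@10:L; in-air after throw: [b1@9:R b2@10:L]
Beat 3 (R): throw ball3 h=4 -> lands@7:R; in-air after throw: [b3@7:R b1@9:R b2@10:L]
Beat 5 (R): throw ball4 h=8 -> lands@13:R; in-air after throw: [b3@7:R b1@9:R b2@10:L b4@13:R]
Beat 6 (L): throw ball5 h=8 -> lands@14:L; in-air after throw: [b3@7:R b1@9:R b2@10:L b4@13:R b5@14:L]
Beat 7 (R): throw ball3 h=4 -> lands@11:R; in-air after throw: [b1@9:R b2@10:L b3@11:R b4@13:R b5@14:L]
Beat 9 (R): throw ball1 h=8 -> lands@17:R; in-air after throw: [b2@10:L b3@11:R b4@13:R b5@14:L b1@17:R]
Beat 10 (L): throw ball2 h=8 -> lands@18:L; in-air after throw: [b3@11:R b4@13:R b5@14:L b1@17:R b2@18:L]
Beat 11 (R): throw ball3 h=4 -> lands@15:R; in-air after throw: [b4@13:R b5@14:L b3@15:R b1@17:R b2@18:L]
Beat 13 (R): throw ball4 h=8 -> lands@21:R; in-air after throw: [b5@14:L b3@15:R b1@17:R b2@18:L b4@21:R]
Beat 14 (L): throw ball5 h=8 -> lands@22:L; in-air after throw: [b3@15:R b1@17:R b2@18:L b4@21:R b5@22:L]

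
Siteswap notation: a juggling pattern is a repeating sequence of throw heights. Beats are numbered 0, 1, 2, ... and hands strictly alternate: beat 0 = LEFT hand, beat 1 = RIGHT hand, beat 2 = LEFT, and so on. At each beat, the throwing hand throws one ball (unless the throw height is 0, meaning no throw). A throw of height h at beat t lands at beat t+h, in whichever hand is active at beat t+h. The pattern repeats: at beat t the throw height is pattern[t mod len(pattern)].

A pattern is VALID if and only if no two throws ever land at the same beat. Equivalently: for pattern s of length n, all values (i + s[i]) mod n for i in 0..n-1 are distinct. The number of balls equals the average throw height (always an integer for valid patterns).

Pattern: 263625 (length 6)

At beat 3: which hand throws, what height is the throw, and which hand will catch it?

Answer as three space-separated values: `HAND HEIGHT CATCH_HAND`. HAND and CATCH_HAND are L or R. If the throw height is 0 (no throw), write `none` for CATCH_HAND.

Answer: R 6 R

Derivation:
Beat 3: 3 mod 2 = 1, so hand = R
Throw height = pattern[3 mod 6] = pattern[3] = 6
Lands at beat 3+6=9, 9 mod 2 = 1, so catch hand = R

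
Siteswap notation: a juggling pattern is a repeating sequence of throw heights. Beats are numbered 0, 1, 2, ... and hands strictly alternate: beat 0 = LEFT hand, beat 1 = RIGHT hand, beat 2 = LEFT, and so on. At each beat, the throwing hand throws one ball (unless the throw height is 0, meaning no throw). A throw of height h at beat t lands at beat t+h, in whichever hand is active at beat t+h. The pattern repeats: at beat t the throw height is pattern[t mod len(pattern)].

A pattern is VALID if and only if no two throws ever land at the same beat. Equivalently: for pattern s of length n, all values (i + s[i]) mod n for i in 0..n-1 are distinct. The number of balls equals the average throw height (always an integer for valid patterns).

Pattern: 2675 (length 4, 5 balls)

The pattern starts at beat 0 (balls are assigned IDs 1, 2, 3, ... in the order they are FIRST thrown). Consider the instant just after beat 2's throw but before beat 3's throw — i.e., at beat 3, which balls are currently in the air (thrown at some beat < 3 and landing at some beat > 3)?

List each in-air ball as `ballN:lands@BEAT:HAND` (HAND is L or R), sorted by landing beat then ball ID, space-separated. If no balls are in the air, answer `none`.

Answer: ball2:lands@7:R ball1:lands@9:R

Derivation:
Beat 0 (L): throw ball1 h=2 -> lands@2:L; in-air after throw: [b1@2:L]
Beat 1 (R): throw ball2 h=6 -> lands@7:R; in-air after throw: [b1@2:L b2@7:R]
Beat 2 (L): throw ball1 h=7 -> lands@9:R; in-air after throw: [b2@7:R b1@9:R]
Beat 3 (R): throw ball3 h=5 -> lands@8:L; in-air after throw: [b2@7:R b3@8:L b1@9:R]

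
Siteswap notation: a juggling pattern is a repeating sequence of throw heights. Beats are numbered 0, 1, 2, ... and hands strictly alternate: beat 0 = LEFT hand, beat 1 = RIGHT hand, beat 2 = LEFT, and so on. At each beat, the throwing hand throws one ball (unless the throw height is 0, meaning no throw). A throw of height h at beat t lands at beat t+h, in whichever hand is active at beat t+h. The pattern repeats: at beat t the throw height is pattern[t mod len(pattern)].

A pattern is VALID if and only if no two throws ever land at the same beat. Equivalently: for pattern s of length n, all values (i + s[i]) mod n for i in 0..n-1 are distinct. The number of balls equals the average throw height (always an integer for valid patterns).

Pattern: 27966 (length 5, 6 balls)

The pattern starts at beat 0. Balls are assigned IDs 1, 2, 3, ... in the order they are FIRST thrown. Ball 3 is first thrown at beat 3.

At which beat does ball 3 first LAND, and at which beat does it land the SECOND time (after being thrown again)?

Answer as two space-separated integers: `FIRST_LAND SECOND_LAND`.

Beat 0 (L): throw ball1 h=2 -> lands@2:L; in-air after throw: [b1@2:L]
Beat 1 (R): throw ball2 h=7 -> lands@8:L; in-air after throw: [b1@2:L b2@8:L]
Beat 2 (L): throw ball1 h=9 -> lands@11:R; in-air after throw: [b2@8:L b1@11:R]
Beat 3 (R): throw ball3 h=6 -> lands@9:R; in-air after throw: [b2@8:L b3@9:R b1@11:R]
Beat 4 (L): throw ball4 h=6 -> lands@10:L; in-air after throw: [b2@8:L b3@9:R b4@10:L b1@11:R]
Beat 5 (R): throw ball5 h=2 -> lands@7:R; in-air after throw: [b5@7:R b2@8:L b3@9:R b4@10:L b1@11:R]
Beat 6 (L): throw ball6 h=7 -> lands@13:R; in-air after throw: [b5@7:R b2@8:L b3@9:R b4@10:L b1@11:R b6@13:R]
Beat 7 (R): throw ball5 h=9 -> lands@16:L; in-air after throw: [b2@8:L b3@9:R b4@10:L b1@11:R b6@13:R b5@16:L]
Beat 8 (L): throw ball2 h=6 -> lands@14:L; in-air after throw: [b3@9:R b4@10:L b1@11:R b6@13:R b2@14:L b5@16:L]
Beat 9 (R): throw ball3 h=6 -> lands@15:R; in-air after throw: [b4@10:L b1@11:R b6@13:R b2@14:L b3@15:R b5@16:L]
Beat 10 (L): throw ball4 h=2 -> lands@12:L; in-air after throw: [b1@11:R b4@12:L b6@13:R b2@14:L b3@15:R b5@16:L]
Beat 11 (R): throw ball1 h=7 -> lands@18:L; in-air after throw: [b4@12:L b6@13:R b2@14:L b3@15:R b5@16:L b1@18:L]
Beat 12 (L): throw ball4 h=9 -> lands@21:R; in-air after throw: [b6@13:R b2@14:L b3@15:R b5@16:L b1@18:L b4@21:R]
Beat 13 (R): throw ball6 h=6 -> lands@19:R; in-air after throw: [b2@14:L b3@15:R b5@16:L b1@18:L b6@19:R b4@21:R]
Ball 3: thrown@3 h=6 -> first land @9; rethrown@9 h=6 -> second land @15

Answer: 9 15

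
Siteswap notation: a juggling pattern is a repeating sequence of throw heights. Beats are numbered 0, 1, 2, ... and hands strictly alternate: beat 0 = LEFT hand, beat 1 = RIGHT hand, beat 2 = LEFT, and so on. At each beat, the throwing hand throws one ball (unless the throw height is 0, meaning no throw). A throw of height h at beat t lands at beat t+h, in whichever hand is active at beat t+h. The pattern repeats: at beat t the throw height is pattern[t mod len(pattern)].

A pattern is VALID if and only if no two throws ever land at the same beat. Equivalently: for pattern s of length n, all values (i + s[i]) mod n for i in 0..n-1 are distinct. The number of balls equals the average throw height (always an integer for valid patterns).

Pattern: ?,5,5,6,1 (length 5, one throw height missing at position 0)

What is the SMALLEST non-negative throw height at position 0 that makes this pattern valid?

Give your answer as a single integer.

i=0: s[i]=? (unknown)
i=1: (1 + 5) mod 5 = 1
i=2: (2 + 5) mod 5 = 2
i=3: (3 + 6) mod 5 = 4
i=4: (4 + 1) mod 5 = 0
Known residues: [0, 1, 2, 4]; need a permutation of 0..4, so missing residue r = 3
Need (0 + s) mod 5 = 3; smallest s = (3 - 0) mod 5 = 3

Answer: 3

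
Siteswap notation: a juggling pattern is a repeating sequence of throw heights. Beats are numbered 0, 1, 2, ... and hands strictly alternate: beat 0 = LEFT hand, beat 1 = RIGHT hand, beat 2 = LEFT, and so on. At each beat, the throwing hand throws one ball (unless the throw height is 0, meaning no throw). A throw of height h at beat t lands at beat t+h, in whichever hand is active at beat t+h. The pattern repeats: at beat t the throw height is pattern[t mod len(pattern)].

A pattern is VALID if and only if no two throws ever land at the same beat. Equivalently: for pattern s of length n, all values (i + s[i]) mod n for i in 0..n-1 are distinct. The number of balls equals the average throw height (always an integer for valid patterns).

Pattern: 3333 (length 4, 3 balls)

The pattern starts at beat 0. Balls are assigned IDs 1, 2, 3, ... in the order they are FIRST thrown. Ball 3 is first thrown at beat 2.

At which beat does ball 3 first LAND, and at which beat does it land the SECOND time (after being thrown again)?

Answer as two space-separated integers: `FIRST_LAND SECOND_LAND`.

Beat 0 (L): throw ball1 h=3 -> lands@3:R; in-air after throw: [b1@3:R]
Beat 1 (R): throw ball2 h=3 -> lands@4:L; in-air after throw: [b1@3:R b2@4:L]
Beat 2 (L): throw ball3 h=3 -> lands@5:R; in-air after throw: [b1@3:R b2@4:L b3@5:R]
Beat 3 (R): throw ball1 h=3 -> lands@6:L; in-air after throw: [b2@4:L b3@5:R b1@6:L]
Beat 4 (L): throw ball2 h=3 -> lands@7:R; in-air after throw: [b3@5:R b1@6:L b2@7:R]
Beat 5 (R): throw ball3 h=3 -> lands@8:L; in-air after throw: [b1@6:L b2@7:R b3@8:L]
Beat 6 (L): throw ball1 h=3 -> lands@9:R; in-air after throw: [b2@7:R b3@8:L b1@9:R]
Beat 7 (R): throw ball2 h=3 -> lands@10:L; in-air after throw: [b3@8:L b1@9:R b2@10:L]
Beat 8 (L): throw ball3 h=3 -> lands@11:R; in-air after throw: [b1@9:R b2@10:L b3@11:R]
Ball 3: thrown@2 h=3 -> first land @5; rethrown@5 h=3 -> second land @8

Answer: 5 8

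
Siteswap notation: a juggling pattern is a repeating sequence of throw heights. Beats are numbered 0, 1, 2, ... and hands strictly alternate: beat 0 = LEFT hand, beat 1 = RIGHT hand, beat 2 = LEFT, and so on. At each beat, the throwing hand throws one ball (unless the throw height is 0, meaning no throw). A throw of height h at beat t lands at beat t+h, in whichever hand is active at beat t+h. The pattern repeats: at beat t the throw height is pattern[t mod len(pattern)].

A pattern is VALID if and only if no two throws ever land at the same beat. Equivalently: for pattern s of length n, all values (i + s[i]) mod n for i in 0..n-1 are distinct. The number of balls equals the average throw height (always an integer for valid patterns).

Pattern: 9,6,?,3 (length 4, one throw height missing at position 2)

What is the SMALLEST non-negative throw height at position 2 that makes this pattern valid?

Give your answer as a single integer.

Answer: 2

Derivation:
i=0: (0 + 9) mod 4 = 1
i=1: (1 + 6) mod 4 = 3
i=2: s[i]=? (unknown)
i=3: (3 + 3) mod 4 = 2
Known residues: [1, 2, 3]; need a permutation of 0..3, so missing residue r = 0
Need (2 + s) mod 4 = 0; smallest s = (0 - 2) mod 4 = 2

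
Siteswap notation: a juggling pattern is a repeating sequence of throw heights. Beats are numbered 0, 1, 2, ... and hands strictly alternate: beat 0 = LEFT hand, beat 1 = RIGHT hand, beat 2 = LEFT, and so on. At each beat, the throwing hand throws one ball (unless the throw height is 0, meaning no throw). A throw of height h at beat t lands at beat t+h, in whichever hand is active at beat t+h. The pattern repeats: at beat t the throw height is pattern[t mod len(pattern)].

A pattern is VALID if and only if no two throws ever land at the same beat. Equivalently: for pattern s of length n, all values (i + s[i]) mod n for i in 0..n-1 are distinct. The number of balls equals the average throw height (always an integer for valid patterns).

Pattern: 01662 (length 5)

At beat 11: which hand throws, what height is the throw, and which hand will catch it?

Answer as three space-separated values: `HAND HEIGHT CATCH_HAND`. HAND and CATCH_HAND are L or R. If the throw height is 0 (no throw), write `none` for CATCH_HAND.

Answer: R 1 L

Derivation:
Beat 11: 11 mod 2 = 1, so hand = R
Throw height = pattern[11 mod 5] = pattern[1] = 1
Lands at beat 11+1=12, 12 mod 2 = 0, so catch hand = L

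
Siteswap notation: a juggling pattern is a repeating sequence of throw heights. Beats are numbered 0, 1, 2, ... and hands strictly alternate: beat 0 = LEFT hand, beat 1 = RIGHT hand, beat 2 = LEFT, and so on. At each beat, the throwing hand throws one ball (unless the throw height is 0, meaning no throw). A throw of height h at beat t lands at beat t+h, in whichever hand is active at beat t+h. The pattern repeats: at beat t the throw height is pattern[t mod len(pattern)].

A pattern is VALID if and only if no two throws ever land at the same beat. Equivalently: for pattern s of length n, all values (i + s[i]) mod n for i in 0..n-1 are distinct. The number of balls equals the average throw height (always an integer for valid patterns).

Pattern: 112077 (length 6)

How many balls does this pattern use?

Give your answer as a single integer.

Pattern = [1, 1, 2, 0, 7, 7], length n = 6
  position 0: throw height = 1, running sum = 1
  position 1: throw height = 1, running sum = 2
  position 2: throw height = 2, running sum = 4
  position 3: throw height = 0, running sum = 4
  position 4: throw height = 7, running sum = 11
  position 5: throw height = 7, running sum = 18
Total sum = 18; balls = sum / n = 18 / 6 = 3

Answer: 3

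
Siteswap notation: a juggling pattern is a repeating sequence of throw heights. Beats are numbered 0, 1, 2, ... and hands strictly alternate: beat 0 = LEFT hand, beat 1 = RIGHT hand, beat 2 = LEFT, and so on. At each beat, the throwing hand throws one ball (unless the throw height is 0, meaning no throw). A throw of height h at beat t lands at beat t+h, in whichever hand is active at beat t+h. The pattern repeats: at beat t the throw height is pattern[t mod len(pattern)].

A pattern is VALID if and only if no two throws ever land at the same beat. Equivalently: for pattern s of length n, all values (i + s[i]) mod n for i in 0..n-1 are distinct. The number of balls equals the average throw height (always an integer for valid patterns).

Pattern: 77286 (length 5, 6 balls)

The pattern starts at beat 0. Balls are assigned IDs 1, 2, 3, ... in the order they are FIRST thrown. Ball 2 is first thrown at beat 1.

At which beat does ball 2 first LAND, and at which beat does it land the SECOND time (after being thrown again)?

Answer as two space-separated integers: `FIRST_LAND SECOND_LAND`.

Answer: 8 16

Derivation:
Beat 0 (L): throw ball1 h=7 -> lands@7:R; in-air after throw: [b1@7:R]
Beat 1 (R): throw ball2 h=7 -> lands@8:L; in-air after throw: [b1@7:R b2@8:L]
Beat 2 (L): throw ball3 h=2 -> lands@4:L; in-air after throw: [b3@4:L b1@7:R b2@8:L]
Beat 3 (R): throw ball4 h=8 -> lands@11:R; in-air after throw: [b3@4:L b1@7:R b2@8:L b4@11:R]
Beat 4 (L): throw ball3 h=6 -> lands@10:L; in-air after throw: [b1@7:R b2@8:L b3@10:L b4@11:R]
Beat 5 (R): throw ball5 h=7 -> lands@12:L; in-air after throw: [b1@7:R b2@8:L b3@10:L b4@11:R b5@12:L]
Beat 6 (L): throw ball6 h=7 -> lands@13:R; in-air after throw: [b1@7:R b2@8:L b3@10:L b4@11:R b5@12:L b6@13:R]
Beat 7 (R): throw ball1 h=2 -> lands@9:R; in-air after throw: [b2@8:L b1@9:R b3@10:L b4@11:R b5@12:L b6@13:R]
Beat 8 (L): throw ball2 h=8 -> lands@16:L; in-air after throw: [b1@9:R b3@10:L b4@11:R b5@12:L b6@13:R b2@16:L]
Beat 9 (R): throw ball1 h=6 -> lands@15:R; in-air after throw: [b3@10:L b4@11:R b5@12:L b6@13:R b1@15:R b2@16:L]
Beat 10 (L): throw ball3 h=7 -> lands@17:R; in-air after throw: [b4@11:R b5@12:L b6@13:R b1@15:R b2@16:L b3@17:R]
Beat 11 (R): throw ball4 h=7 -> lands@18:L; in-air after throw: [b5@12:L b6@13:R b1@15:R b2@16:L b3@17:R b4@18:L]
Beat 12 (L): throw ball5 h=2 -> lands@14:L; in-air after throw: [b6@13:R b5@14:L b1@15:R b2@16:L b3@17:R b4@18:L]
Beat 13 (R): throw ball6 h=8 -> lands@21:R; in-air after throw: [b5@14:L b1@15:R b2@16:L b3@17:R b4@18:L b6@21:R]
Beat 14 (L): throw ball5 h=6 -> lands@20:L; in-air after throw: [b1@15:R b2@16:L b3@17:R b4@18:L b5@20:L b6@21:R]
Beat 15 (R): throw ball1 h=7 -> lands@22:L; in-air after throw: [b2@16:L b3@17:R b4@18:L b5@20:L b6@21:R b1@22:L]
Beat 16 (L): throw ball2 h=7 -> lands@23:R; in-air after throw: [b3@17:R b4@18:L b5@20:L b6@21:R b1@22:L b2@23:R]
Ball 2: thrown@1 h=7 -> first land @8; rethrown@8 h=8 -> second land @16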